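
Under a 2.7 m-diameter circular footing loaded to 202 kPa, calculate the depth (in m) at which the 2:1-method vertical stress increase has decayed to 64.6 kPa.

z ≈ 2.07 m

2:1 spreading — at depth z the loaded area has grown by z in each plan dimension:
qD²/(D+z)² = Δσ_z ⇒ z = D(√(q/Δσ_z) − 1) = 2.7×(√(202/64.6) − 1) = 2.074 m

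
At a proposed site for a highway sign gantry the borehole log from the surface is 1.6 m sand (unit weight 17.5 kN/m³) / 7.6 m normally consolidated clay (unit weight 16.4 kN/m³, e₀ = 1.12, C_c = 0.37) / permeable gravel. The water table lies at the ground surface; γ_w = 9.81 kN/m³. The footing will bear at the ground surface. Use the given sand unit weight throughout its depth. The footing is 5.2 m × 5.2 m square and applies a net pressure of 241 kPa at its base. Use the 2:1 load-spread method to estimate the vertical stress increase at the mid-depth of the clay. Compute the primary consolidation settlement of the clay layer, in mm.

S_c ≈ 540 mm

Mid-depth of clay below the ground surface: z = 1.6 + 7.6/2 = 5.4 m.
Total vertical stress at mid-clay: σ_v = 17.5×1.6 + 16.4×3.8 = 90.32 kPa.
Pore pressure: u = 9.81×(5.4 − 0) = 52.974 kPa.
Initial effective stress: σ'_0 = σ_v − u = 90.32 − 52.974 = 37.346 kPa.
Stress increase at mid-clay by the 2:1 spreading method:
Δσ = qBL/((B+z)(L+z)) = 241×5.2×5.2/((5.2+5.4)(5.2+5.4)) = 57.998 kPa
Final effective stress: σ'_f = σ'_0 + Δσ = 37.346 + 57.998 = 95.344 kPa.
Normally consolidated clay, so the full stress increment lies on the virgin compression line:
S_c = C_c·H/(1+e₀)·log₁₀(σ'_f/σ'_0) = 0.37×7.6/(1+1.12)×log₁₀(95.344/37.346)
    = 1.3264 × 0.40705 = 0.5399 m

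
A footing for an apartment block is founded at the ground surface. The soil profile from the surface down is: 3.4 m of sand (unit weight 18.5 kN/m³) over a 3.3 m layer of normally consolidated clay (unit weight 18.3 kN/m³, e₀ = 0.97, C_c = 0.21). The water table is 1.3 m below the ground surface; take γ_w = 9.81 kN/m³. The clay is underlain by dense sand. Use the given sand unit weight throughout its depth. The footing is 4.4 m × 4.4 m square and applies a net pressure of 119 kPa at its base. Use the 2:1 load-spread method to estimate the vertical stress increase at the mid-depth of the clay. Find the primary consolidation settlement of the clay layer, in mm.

Mid-depth of clay below the ground surface: z = 3.4 + 3.3/2 = 5.05 m.
Total vertical stress at mid-clay: σ_v = 18.5×3.4 + 18.3×1.65 = 93.095 kPa.
Pore pressure: u = 9.81×(5.05 − 1.3) = 36.788 kPa.
Initial effective stress: σ'_0 = σ_v − u = 93.095 − 36.788 = 56.307 kPa.
Stress increase at mid-clay by the 2:1 spreading method:
Δσ = qBL/((B+z)(L+z)) = 119×4.4×4.4/((4.4+5.05)(4.4+5.05)) = 25.798 kPa
Final effective stress: σ'_f = σ'_0 + Δσ = 56.307 + 25.798 = 82.105 kPa.
Normally consolidated clay, so the full stress increment lies on the virgin compression line:
S_c = C_c·H/(1+e₀)·log₁₀(σ'_f/σ'_0) = 0.21×3.3/(1+0.97)×log₁₀(82.105/56.307)
    = 0.35178 × 0.16381 = 0.05763 m

S_c ≈ 57.6 mm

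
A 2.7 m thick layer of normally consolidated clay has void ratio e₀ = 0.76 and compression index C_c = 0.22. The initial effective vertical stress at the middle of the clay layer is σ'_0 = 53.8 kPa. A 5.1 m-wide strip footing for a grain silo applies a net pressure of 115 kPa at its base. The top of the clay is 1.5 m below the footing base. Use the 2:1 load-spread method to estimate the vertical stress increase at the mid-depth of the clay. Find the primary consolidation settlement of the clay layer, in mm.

S_c ≈ 127 mm

Mid-depth of clay below the footing base: z = 1.5 + 2.7/2 = 2.85 m.
Stress increase at mid-clay by the 2:1 spreading method:
Δσ = qB/(B+z) = 115×5.1/(5.1+2.85) = 73.774 kPa
Final effective stress: σ'_f = σ'_0 + Δσ = 53.8 + 73.774 = 127.57 kPa.
Normally consolidated clay, so the full stress increment lies on the virgin compression line:
S_c = C_c·H/(1+e₀)·log₁₀(σ'_f/σ'_0) = 0.22×2.7/(1+0.76)×log₁₀(127.57/53.8)
    = 0.3375 × 0.37497 = 0.1266 m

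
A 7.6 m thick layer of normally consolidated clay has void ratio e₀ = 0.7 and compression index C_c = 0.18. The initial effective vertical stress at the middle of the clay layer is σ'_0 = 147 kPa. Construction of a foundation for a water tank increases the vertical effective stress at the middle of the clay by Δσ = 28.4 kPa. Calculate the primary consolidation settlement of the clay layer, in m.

Final effective stress: σ'_f = σ'_0 + Δσ = 147 + 28.4 = 175.4 kPa.
Normally consolidated clay, so the full stress increment lies on the virgin compression line:
S_c = C_c·H/(1+e₀)·log₁₀(σ'_f/σ'_0) = 0.18×7.6/(1+0.7)×log₁₀(175.4/147)
    = 0.80471 × 0.076712 = 0.06173 m

S_c ≈ 0.0617 m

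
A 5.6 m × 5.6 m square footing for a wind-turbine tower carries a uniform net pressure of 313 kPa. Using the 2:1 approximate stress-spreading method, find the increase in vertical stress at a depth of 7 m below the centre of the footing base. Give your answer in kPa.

By the 2:1 method the load spreads at 1 horizontal : 2 vertical, so at depth z the loaded area has grown by z in each plan dimension:
Δσ = qBL/((B+z)(L+z)) = 313×5.6×5.6/((5.6+7)(5.6+7)) = 61.827 kPa

Δσ_z ≈ 61.8 kPa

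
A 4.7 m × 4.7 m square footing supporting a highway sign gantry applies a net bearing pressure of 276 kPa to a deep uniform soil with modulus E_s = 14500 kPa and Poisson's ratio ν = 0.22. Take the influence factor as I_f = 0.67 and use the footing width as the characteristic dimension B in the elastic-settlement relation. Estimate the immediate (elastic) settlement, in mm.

Immediate (elastic) settlement: S_e = q·B·(1−ν²)/E_s · I_f.
S_e = 276 × 4.7 × (1 − 0.22²) / 14500 × 0.67
    = 276 × 4.7 × 0.9516 / 14500 × 0.67
    = 0.05704 m = 57.04 mm

S_e ≈ 57 mm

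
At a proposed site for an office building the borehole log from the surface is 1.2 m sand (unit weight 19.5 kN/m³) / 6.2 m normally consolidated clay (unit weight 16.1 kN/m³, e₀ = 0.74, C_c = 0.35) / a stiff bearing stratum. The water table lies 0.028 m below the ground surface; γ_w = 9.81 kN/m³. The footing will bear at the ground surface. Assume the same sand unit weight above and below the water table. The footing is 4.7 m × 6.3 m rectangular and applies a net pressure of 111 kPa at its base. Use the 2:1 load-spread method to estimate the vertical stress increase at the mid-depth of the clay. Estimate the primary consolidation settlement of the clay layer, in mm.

S_c ≈ 401 mm

Mid-depth of clay below the ground surface: z = 1.2 + 6.2/2 = 4.3 m.
Total vertical stress at mid-clay: σ_v = 19.5×1.2 + 16.1×3.1 = 73.31 kPa.
Pore pressure: u = 9.81×(4.3 − 0.028) = 41.908 kPa.
Initial effective stress: σ'_0 = σ_v − u = 73.31 − 41.908 = 31.402 kPa.
Stress increase at mid-clay by the 2:1 spreading method:
Δσ = qBL/((B+z)(L+z)) = 111×4.7×6.3/((4.7+4.3)(6.3+4.3)) = 34.452 kPa
Final effective stress: σ'_f = σ'_0 + Δσ = 31.402 + 34.452 = 65.854 kPa.
Normally consolidated clay, so the full stress increment lies on the virgin compression line:
S_c = C_c·H/(1+e₀)·log₁₀(σ'_f/σ'_0) = 0.35×6.2/(1+0.74)×log₁₀(65.854/31.402)
    = 1.2471 × 0.32162 = 0.4011 m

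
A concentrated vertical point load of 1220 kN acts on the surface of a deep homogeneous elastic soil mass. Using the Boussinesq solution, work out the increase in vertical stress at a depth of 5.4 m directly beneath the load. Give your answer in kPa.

Δσ_z ≈ 20 kPa

Boussinesq vertical stress below a point load on an elastic half-space:
Δσ_z = 3P/(2πz²) · [1 + (r/z)²]^(−5/2)
r/z = 0/5.4 = 0; [1+(r/z)²]^(−5/2) = 1.
Δσ_z = 3×1220/(2π×5.4²) × 1 = 19.976 × 1 = 19.98 kPa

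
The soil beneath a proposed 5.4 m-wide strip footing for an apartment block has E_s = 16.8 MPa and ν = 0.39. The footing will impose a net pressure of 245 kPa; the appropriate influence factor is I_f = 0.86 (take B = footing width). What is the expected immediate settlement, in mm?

S_e ≈ 57.4 mm

Immediate (elastic) settlement: S_e = q·B·(1−ν²)/E_s · I_f.
E_s = 16.8 MPa = 16800 kPa.
S_e = 245 × 5.4 × (1 − 0.39²) / 16800 × 0.86
    = 245 × 5.4 × 0.8479 / 16800 × 0.86
    = 0.05742 m = 57.42 mm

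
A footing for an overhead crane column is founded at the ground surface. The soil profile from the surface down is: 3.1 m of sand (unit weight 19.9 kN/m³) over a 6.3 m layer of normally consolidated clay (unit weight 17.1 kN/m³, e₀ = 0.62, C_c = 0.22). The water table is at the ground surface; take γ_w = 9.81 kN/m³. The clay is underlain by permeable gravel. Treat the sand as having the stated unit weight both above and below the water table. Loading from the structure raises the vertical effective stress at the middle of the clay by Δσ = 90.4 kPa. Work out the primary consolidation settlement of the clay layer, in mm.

Mid-depth of clay below the ground surface: z = 3.1 + 6.3/2 = 6.25 m.
Total vertical stress at mid-clay: σ_v = 19.9×3.1 + 17.1×3.15 = 115.56 kPa.
Pore pressure: u = 9.81×(6.25 − 0) = 61.312 kPa.
Initial effective stress: σ'_0 = σ_v − u = 115.56 − 61.312 = 54.248 kPa.
Final effective stress: σ'_f = σ'_0 + Δσ = 54.248 + 90.4 = 144.65 kPa.
Normally consolidated clay, so the full stress increment lies on the virgin compression line:
S_c = C_c·H/(1+e₀)·log₁₀(σ'_f/σ'_0) = 0.22×6.3/(1+0.62)×log₁₀(144.65/54.248)
    = 0.85556 × 0.42593 = 0.3644 m

S_c ≈ 364 mm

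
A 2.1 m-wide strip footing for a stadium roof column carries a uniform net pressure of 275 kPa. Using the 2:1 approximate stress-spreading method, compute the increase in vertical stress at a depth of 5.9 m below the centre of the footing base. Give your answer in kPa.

By the 2:1 method the load spreads at 1 horizontal : 2 vertical, so at depth z the loaded area has grown by z in each plan dimension:
Δσ = qB/(B+z) = 275×2.1/(2.1+5.9) = 72.188 kPa

Δσ_z ≈ 72.2 kPa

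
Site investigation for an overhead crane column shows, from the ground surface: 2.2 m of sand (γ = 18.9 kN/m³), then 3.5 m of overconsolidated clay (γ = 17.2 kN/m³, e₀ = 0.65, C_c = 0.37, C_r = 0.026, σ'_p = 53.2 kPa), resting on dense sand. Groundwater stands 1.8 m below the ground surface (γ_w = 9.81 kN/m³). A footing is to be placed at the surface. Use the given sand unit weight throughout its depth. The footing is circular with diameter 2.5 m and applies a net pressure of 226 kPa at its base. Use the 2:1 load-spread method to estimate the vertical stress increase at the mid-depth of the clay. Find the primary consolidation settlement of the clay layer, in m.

S_c ≈ 0.159 m

Mid-depth of clay below the ground surface: z = 2.2 + 3.5/2 = 3.95 m.
Total vertical stress at mid-clay: σ_v = 18.9×2.2 + 17.2×1.75 = 71.68 kPa.
Pore pressure: u = 9.81×(3.95 − 1.8) = 21.091 kPa.
Initial effective stress: σ'_0 = σ_v − u = 71.68 − 21.091 = 50.589 kPa.
Stress increase at mid-clay by the 2:1 spreading method:
Δσ ≈ qD²/(D+z)² = 226×2.5²/(2.5+3.95)² = 33.952 kPa
Final effective stress: σ'_f = 50.589 + 33.952 = 84.541 kPa.
σ'_f = 84.541 > σ'_p = 53.2 kPa, so the stress path crosses the preconsolidation pressure — recompression up to σ'_p, then virgin compression beyond:
S_c = H/(1+e₀)·[C_r·log₁₀(σ'_p/σ'_0) + C_c·log₁₀(σ'_f/σ'_p)]
    = 3.5/1.65 × [0.026×log₁₀(53.2/50.589) + 0.37×log₁₀(84.541/53.2)]
    = 2.1212 × [0.00056824 + 0.074428] = 0.1591 m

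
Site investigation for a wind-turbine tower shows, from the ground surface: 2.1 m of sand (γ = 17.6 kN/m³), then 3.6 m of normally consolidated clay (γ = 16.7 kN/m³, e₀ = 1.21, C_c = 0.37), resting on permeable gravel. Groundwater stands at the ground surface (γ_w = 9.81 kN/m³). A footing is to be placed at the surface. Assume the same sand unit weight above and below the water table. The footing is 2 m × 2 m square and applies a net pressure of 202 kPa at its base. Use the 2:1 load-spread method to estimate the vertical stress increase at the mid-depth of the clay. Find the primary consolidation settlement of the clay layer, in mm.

Mid-depth of clay below the ground surface: z = 2.1 + 3.6/2 = 3.9 m.
Total vertical stress at mid-clay: σ_v = 17.6×2.1 + 16.7×1.8 = 67.02 kPa.
Pore pressure: u = 9.81×(3.9 − 0) = 38.259 kPa.
Initial effective stress: σ'_0 = σ_v − u = 67.02 − 38.259 = 28.761 kPa.
Stress increase at mid-clay by the 2:1 spreading method:
Δσ = qBL/((B+z)(L+z)) = 202×2×2/((2+3.9)(2+3.9)) = 23.212 kPa
Final effective stress: σ'_f = σ'_0 + Δσ = 28.761 + 23.212 = 51.973 kPa.
Normally consolidated clay, so the full stress increment lies on the virgin compression line:
S_c = C_c·H/(1+e₀)·log₁₀(σ'_f/σ'_0) = 0.37×3.6/(1+1.21)×log₁₀(51.973/28.761)
    = 0.60271 × 0.25697 = 0.1549 m

S_c ≈ 155 mm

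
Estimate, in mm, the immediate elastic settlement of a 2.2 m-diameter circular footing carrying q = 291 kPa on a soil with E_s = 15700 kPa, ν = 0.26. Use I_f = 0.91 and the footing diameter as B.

S_e ≈ 34.6 mm

Immediate (elastic) settlement: S_e = q·B·(1−ν²)/E_s · I_f.
S_e = 291 × 2.2 × (1 − 0.26²) / 15700 × 0.91
    = 291 × 2.2 × 0.9324 / 15700 × 0.91
    = 0.0346 m = 34.6 mm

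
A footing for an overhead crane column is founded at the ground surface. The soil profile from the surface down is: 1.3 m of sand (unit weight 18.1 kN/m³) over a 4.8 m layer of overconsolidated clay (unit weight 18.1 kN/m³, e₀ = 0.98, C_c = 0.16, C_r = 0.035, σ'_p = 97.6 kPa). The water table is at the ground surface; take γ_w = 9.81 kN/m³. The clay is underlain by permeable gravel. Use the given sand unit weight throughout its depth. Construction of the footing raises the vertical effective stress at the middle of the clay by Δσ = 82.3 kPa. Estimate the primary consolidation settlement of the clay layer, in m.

Mid-depth of clay below the ground surface: z = 1.3 + 4.8/2 = 3.7 m.
Total vertical stress at mid-clay: σ_v = 18.1×1.3 + 18.1×2.4 = 66.97 kPa.
Pore pressure: u = 9.81×(3.7 − 0) = 36.297 kPa.
Initial effective stress: σ'_0 = σ_v − u = 66.97 − 36.297 = 30.673 kPa.
Final effective stress: σ'_f = 30.673 + 82.3 = 112.97 kPa.
σ'_f = 112.97 > σ'_p = 97.6 kPa, so the stress path crosses the preconsolidation pressure — recompression up to σ'_p, then virgin compression beyond:
S_c = H/(1+e₀)·[C_r·log₁₀(σ'_p/σ'_0) + C_c·log₁₀(σ'_f/σ'_p)]
    = 4.8/1.98 × [0.035×log₁₀(97.6/30.673) + 0.16×log₁₀(112.97/97.6)]
    = 2.4242 × [0.017594 + 0.010162] = 0.06729 m

S_c ≈ 0.0673 m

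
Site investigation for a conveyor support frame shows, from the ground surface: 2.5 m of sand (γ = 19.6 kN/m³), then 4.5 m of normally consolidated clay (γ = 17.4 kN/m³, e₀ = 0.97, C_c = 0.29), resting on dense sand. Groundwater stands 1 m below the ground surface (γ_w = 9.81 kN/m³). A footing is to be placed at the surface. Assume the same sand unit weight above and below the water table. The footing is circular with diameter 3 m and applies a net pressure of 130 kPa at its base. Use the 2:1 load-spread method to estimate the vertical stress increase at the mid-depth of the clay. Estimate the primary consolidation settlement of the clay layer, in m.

Mid-depth of clay below the ground surface: z = 2.5 + 4.5/2 = 4.75 m.
Total vertical stress at mid-clay: σ_v = 19.6×2.5 + 17.4×2.25 = 88.15 kPa.
Pore pressure: u = 9.81×(4.75 − 1) = 36.788 kPa.
Initial effective stress: σ'_0 = σ_v − u = 88.15 − 36.788 = 51.362 kPa.
Stress increase at mid-clay by the 2:1 spreading method:
Δσ ≈ qD²/(D+z)² = 130×3²/(3+4.75)² = 19.48 kPa
Final effective stress: σ'_f = σ'_0 + Δσ = 51.362 + 19.48 = 70.842 kPa.
Normally consolidated clay, so the full stress increment lies on the virgin compression line:
S_c = C_c·H/(1+e₀)·log₁₀(σ'_f/σ'_0) = 0.29×4.5/(1+0.97)×log₁₀(70.842/51.362)
    = 0.66244 × 0.13965 = 0.09251 m

S_c ≈ 0.0925 m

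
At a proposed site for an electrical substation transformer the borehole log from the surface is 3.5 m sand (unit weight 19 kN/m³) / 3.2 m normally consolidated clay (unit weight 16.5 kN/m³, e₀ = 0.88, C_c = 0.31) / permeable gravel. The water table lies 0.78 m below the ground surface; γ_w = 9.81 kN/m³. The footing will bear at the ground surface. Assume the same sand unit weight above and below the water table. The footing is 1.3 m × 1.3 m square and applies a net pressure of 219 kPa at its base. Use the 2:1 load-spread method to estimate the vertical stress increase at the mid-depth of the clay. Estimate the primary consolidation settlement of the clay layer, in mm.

S_c ≈ 37.7 mm

Mid-depth of clay below the ground surface: z = 3.5 + 3.2/2 = 5.1 m.
Total vertical stress at mid-clay: σ_v = 19×3.5 + 16.5×1.6 = 92.9 kPa.
Pore pressure: u = 9.81×(5.1 − 0.78) = 42.379 kPa.
Initial effective stress: σ'_0 = σ_v − u = 92.9 − 42.379 = 50.521 kPa.
Stress increase at mid-clay by the 2:1 spreading method:
Δσ = qBL/((B+z)(L+z)) = 219×1.3×1.3/((1.3+5.1)(1.3+5.1)) = 9.0359 kPa
Final effective stress: σ'_f = σ'_0 + Δσ = 50.521 + 9.0359 = 59.557 kPa.
Normally consolidated clay, so the full stress increment lies on the virgin compression line:
S_c = C_c·H/(1+e₀)·log₁₀(σ'_f/σ'_0) = 0.31×3.2/(1+0.88)×log₁₀(59.557/50.521)
    = 0.52766 × 0.071461 = 0.03771 m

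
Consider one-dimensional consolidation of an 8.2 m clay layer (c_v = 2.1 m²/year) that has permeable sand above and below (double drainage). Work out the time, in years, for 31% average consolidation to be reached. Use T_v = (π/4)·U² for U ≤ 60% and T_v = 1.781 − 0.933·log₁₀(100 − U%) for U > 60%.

t ≈ 0.604 years

Drainage path length: H_d = H/2 = 4.1 m (double drainage).
U ≤ 60%: T_v = (π/4)·U² = (π/4)×0.31² = 0.075477.
t = T_v·H_d²/c_v = 0.075477×4.1²/2.1 = 0.6042 years.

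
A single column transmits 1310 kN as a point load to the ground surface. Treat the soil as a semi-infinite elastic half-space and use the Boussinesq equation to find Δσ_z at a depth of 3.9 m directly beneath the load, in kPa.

Δσ_z ≈ 41.1 kPa

Boussinesq vertical stress below a point load on an elastic half-space:
Δσ_z = 3P/(2πz²) · [1 + (r/z)²]^(−5/2)
r/z = 0/3.9 = 0; [1+(r/z)²]^(−5/2) = 1.
Δσ_z = 3×1310/(2π×3.9²) × 1 = 41.123 × 1 = 41.12 kPa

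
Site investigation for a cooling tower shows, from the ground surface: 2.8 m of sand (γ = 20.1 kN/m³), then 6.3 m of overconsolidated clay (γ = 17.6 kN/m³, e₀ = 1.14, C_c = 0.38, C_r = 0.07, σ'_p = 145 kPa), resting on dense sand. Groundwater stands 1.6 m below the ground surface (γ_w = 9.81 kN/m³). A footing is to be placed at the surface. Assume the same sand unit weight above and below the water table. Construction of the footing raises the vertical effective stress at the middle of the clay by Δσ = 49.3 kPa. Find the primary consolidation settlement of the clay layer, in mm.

S_c ≈ 48.2 mm

Mid-depth of clay below the ground surface: z = 2.8 + 6.3/2 = 5.95 m.
Total vertical stress at mid-clay: σ_v = 20.1×2.8 + 17.6×3.15 = 111.72 kPa.
Pore pressure: u = 9.81×(5.95 − 1.6) = 42.673 kPa.
Initial effective stress: σ'_0 = σ_v − u = 111.72 − 42.673 = 69.047 kPa.
Final effective stress: σ'_f = 69.047 + 49.3 = 118.35 kPa.
σ'_f = 118.35 ≤ σ'_p = 145 kPa, so the clay remains overconsolidated and only the recompression index applies:
S_c = C_r·H/(1+e₀)·log₁₀(σ'_f/σ'_0) = 0.07×6.3/2.14×log₁₀(118.35/69.047)
    = 0.20607 × 0.23402 = 0.04823 m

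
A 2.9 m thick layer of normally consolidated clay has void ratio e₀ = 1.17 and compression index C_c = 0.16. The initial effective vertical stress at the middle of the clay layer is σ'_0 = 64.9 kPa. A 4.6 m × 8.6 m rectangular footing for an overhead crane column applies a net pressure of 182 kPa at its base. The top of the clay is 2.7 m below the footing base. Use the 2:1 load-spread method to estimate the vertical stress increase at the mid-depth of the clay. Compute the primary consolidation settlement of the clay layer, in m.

Mid-depth of clay below the footing base: z = 2.7 + 2.9/2 = 4.15 m.
Stress increase at mid-clay by the 2:1 spreading method:
Δσ = qBL/((B+z)(L+z)) = 182×4.6×8.6/((4.6+4.15)(8.6+4.15)) = 64.537 kPa
Final effective stress: σ'_f = σ'_0 + Δσ = 64.9 + 64.537 = 129.44 kPa.
Normally consolidated clay, so the full stress increment lies on the virgin compression line:
S_c = C_c·H/(1+e₀)·log₁₀(σ'_f/σ'_0) = 0.16×2.9/(1+1.17)×log₁₀(129.44/64.9)
    = 0.21382 × 0.29982 = 0.06411 m

S_c ≈ 0.0641 m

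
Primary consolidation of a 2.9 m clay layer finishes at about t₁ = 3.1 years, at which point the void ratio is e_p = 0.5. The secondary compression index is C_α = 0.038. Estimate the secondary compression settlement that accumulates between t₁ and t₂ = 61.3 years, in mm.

Secondary compression: S_s = C_α·H/(1+e_p)·log₁₀(t₂/t₁)
S_s = 0.038×2.9/(1+0.5)×log₁₀(61.3/3.1)
    = 0.07347 × 1.296 = 0.09522 m

S_s ≈ 95.2 mm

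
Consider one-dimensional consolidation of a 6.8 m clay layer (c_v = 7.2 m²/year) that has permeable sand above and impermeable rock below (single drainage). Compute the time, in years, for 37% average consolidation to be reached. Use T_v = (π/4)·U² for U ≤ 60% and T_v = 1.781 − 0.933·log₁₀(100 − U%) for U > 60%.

t ≈ 0.691 years

Drainage path length: H_d = H = 6.8 m (single drainage).
U ≤ 60%: T_v = (π/4)·U² = (π/4)×0.37² = 0.10752.
t = T_v·H_d²/c_v = 0.10752×6.8²/7.2 = 0.6905 years.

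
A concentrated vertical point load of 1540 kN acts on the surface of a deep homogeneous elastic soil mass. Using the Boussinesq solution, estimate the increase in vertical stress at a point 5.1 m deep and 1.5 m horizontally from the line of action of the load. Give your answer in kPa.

Boussinesq vertical stress below a point load on an elastic half-space:
Δσ_z = 3P/(2πz²) · [1 + (r/z)²]^(−5/2)
r/z = 1.5/5.1 = 0.29412; [1+(r/z)²]^(−5/2) = 0.81268.
Δσ_z = 3×1540/(2π×5.1²) × 0.81268 = 28.27 × 0.81268 = 22.97 kPa

Δσ_z ≈ 23 kPa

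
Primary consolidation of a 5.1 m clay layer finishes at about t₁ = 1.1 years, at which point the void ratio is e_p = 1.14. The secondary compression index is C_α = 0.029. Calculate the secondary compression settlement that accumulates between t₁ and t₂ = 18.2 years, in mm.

Secondary compression: S_s = C_α·H/(1+e_p)·log₁₀(t₂/t₁)
S_s = 0.029×5.1/(1+1.14)×log₁₀(18.2/1.1)
    = 0.06911 × 1.219 = 0.08423 m

S_s ≈ 84.2 mm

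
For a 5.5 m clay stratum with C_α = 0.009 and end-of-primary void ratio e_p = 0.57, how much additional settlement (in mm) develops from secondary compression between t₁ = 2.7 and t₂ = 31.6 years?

Secondary compression: S_s = C_α·H/(1+e_p)·log₁₀(t₂/t₁)
S_s = 0.009×5.5/(1+0.57)×log₁₀(31.6/2.7)
    = 0.03153 × 1.068 = 0.03368 m

S_s ≈ 33.7 mm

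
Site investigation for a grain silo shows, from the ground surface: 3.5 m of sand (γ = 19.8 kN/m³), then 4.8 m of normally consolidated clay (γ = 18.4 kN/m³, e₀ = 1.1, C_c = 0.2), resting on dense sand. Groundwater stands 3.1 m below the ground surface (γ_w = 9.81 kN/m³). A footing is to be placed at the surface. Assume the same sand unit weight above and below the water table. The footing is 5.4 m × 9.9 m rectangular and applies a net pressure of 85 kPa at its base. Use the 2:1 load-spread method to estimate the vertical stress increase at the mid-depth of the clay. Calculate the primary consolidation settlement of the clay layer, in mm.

Mid-depth of clay below the ground surface: z = 3.5 + 4.8/2 = 5.9 m.
Total vertical stress at mid-clay: σ_v = 19.8×3.5 + 18.4×2.4 = 113.46 kPa.
Pore pressure: u = 9.81×(5.9 − 3.1) = 27.468 kPa.
Initial effective stress: σ'_0 = σ_v − u = 113.46 − 27.468 = 85.992 kPa.
Stress increase at mid-clay by the 2:1 spreading method:
Δσ = qBL/((B+z)(L+z)) = 85×5.4×9.9/((5.4+5.9)(9.9+5.9)) = 25.451 kPa
Final effective stress: σ'_f = σ'_0 + Δσ = 85.992 + 25.451 = 111.44 kPa.
Normally consolidated clay, so the full stress increment lies on the virgin compression line:
S_c = C_c·H/(1+e₀)·log₁₀(σ'_f/σ'_0) = 0.2×4.8/(1+1.1)×log₁₀(111.44/85.992)
    = 0.45714 × 0.11258 = 0.05146 m

S_c ≈ 51.5 mm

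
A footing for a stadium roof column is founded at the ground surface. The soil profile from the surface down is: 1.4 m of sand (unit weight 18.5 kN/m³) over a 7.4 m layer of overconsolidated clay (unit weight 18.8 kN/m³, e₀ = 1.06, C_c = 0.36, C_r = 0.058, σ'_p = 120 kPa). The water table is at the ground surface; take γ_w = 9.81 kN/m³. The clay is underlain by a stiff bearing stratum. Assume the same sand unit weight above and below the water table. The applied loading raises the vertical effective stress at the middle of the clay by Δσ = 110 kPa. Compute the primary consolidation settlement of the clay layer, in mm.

Mid-depth of clay below the ground surface: z = 1.4 + 7.4/2 = 5.1 m.
Total vertical stress at mid-clay: σ_v = 18.5×1.4 + 18.8×3.7 = 95.46 kPa.
Pore pressure: u = 9.81×(5.1 − 0) = 50.031 kPa.
Initial effective stress: σ'_0 = σ_v − u = 95.46 − 50.031 = 45.429 kPa.
Final effective stress: σ'_f = 45.429 + 110 = 155.43 kPa.
σ'_f = 155.43 > σ'_p = 120 kPa, so the stress path crosses the preconsolidation pressure — recompression up to σ'_p, then virgin compression beyond:
S_c = H/(1+e₀)·[C_r·log₁₀(σ'_p/σ'_0) + C_c·log₁₀(σ'_f/σ'_p)]
    = 7.4/2.06 × [0.058×log₁₀(120/45.429) + 0.36×log₁₀(155.43/120)]
    = 3.5922 × [0.024467 + 0.040447] = 0.2332 m

S_c ≈ 233 mm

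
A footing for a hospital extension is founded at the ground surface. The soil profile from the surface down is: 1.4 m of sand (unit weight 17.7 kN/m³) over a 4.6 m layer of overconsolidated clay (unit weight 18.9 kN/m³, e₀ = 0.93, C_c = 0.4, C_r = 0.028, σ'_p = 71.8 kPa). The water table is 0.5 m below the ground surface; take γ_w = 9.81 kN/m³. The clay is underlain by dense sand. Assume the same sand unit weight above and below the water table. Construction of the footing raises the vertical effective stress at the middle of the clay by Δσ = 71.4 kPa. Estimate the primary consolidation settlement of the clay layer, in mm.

S_c ≈ 189 mm

Mid-depth of clay below the ground surface: z = 1.4 + 4.6/2 = 3.7 m.
Total vertical stress at mid-clay: σ_v = 17.7×1.4 + 18.9×2.3 = 68.25 kPa.
Pore pressure: u = 9.81×(3.7 − 0.5) = 31.392 kPa.
Initial effective stress: σ'_0 = σ_v − u = 68.25 − 31.392 = 36.858 kPa.
Final effective stress: σ'_f = 36.858 + 71.4 = 108.26 kPa.
σ'_f = 108.26 > σ'_p = 71.8 kPa, so the stress path crosses the preconsolidation pressure — recompression up to σ'_p, then virgin compression beyond:
S_c = H/(1+e₀)·[C_r·log₁₀(σ'_p/σ'_0) + C_c·log₁₀(σ'_f/σ'_p)]
    = 4.6/1.93 × [0.028×log₁₀(71.8/36.858) + 0.4×log₁₀(108.26/71.8)]
    = 2.3834 × [0.0081086 + 0.071337] = 0.1894 m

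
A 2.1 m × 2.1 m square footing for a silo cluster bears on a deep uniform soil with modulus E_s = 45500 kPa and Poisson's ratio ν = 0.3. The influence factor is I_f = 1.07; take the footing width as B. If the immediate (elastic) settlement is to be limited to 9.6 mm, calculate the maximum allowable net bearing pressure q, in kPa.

S_e = q·B·(1−ν²)/E_s · I_f  ⇒  q = S_e·E_s / (B·(1−ν²)·I_f).
q = 0.0096 × 45500 / (2.1 × 0.91 × 1.07) = 213.6 kPa

q ≈ 214 kPa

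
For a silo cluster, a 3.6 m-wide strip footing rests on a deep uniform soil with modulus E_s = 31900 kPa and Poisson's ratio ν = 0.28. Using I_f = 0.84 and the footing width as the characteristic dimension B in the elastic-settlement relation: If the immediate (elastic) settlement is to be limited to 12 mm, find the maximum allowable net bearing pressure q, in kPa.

q ≈ 137 kPa

S_e = q·B·(1−ν²)/E_s · I_f  ⇒  q = S_e·E_s / (B·(1−ν²)·I_f).
q = 0.012 × 31900 / (3.6 × 0.9216 × 0.84) = 137.4 kPa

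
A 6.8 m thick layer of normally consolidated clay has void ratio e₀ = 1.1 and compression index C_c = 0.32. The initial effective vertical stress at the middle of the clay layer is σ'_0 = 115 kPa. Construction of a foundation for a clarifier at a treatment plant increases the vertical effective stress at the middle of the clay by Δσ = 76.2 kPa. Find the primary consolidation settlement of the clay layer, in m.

Final effective stress: σ'_f = σ'_0 + Δσ = 115 + 76.2 = 191.2 kPa.
Normally consolidated clay, so the full stress increment lies on the virgin compression line:
S_c = C_c·H/(1+e₀)·log₁₀(σ'_f/σ'_0) = 0.32×6.8/(1+1.1)×log₁₀(191.2/115)
    = 1.0362 × 0.22079 = 0.2288 m

S_c ≈ 0.229 m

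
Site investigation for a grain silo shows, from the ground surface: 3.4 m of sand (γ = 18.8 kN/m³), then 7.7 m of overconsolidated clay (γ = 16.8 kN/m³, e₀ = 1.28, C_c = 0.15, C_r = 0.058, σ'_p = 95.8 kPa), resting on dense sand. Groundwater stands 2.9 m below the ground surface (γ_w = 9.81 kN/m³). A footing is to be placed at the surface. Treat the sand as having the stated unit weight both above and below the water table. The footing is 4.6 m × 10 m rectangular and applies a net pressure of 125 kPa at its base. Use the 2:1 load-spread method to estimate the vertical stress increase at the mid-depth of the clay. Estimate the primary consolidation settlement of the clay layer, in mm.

S_c ≈ 47.6 mm

Mid-depth of clay below the ground surface: z = 3.4 + 7.7/2 = 7.25 m.
Total vertical stress at mid-clay: σ_v = 18.8×3.4 + 16.8×3.85 = 128.6 kPa.
Pore pressure: u = 9.81×(7.25 − 2.9) = 42.673 kPa.
Initial effective stress: σ'_0 = σ_v − u = 128.6 − 42.673 = 85.927 kPa.
Stress increase at mid-clay by the 2:1 spreading method:
Δσ = qBL/((B+z)(L+z)) = 125×4.6×10/((4.6+7.25)(10+7.25)) = 28.129 kPa
Final effective stress: σ'_f = 85.927 + 28.129 = 114.06 kPa.
σ'_f = 114.06 > σ'_p = 95.8 kPa, so the stress path crosses the preconsolidation pressure — recompression up to σ'_p, then virgin compression beyond:
S_c = H/(1+e₀)·[C_r·log₁₀(σ'_p/σ'_0) + C_c·log₁₀(σ'_f/σ'_p)]
    = 7.7/2.28 × [0.058×log₁₀(95.8/85.927) + 0.15×log₁₀(114.06/95.8)]
    = 3.3772 × [0.0027397 + 0.011365] = 0.04763 m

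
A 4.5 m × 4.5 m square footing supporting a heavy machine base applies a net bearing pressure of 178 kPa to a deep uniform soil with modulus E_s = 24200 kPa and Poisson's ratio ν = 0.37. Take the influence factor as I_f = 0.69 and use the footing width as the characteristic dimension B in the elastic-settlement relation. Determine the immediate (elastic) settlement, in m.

Immediate (elastic) settlement: S_e = q·B·(1−ν²)/E_s · I_f.
S_e = 178 × 4.5 × (1 − 0.37²) / 24200 × 0.69
    = 178 × 4.5 × 0.8631 / 24200 × 0.69
    = 0.01971 m

S_e ≈ 0.0197 m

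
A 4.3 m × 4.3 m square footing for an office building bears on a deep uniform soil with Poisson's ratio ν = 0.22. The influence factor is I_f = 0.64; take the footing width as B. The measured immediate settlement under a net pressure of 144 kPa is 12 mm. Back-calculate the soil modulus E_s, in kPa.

S_e = q·B·(1−ν²)/E_s · I_f  ⇒  E_s = q·B·(1−ν²)·I_f / S_e.
E_s = 144 × 4.3 × 0.9516 × 0.64 / 0.012 = 31430 kPa

E_s ≈ 31400 kPa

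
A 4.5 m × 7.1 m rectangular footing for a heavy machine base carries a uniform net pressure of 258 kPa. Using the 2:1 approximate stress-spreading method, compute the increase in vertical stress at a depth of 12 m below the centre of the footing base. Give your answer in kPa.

Δσ_z ≈ 26.2 kPa

By the 2:1 method the load spreads at 1 horizontal : 2 vertical, so at depth z the loaded area has grown by z in each plan dimension:
Δσ = qBL/((B+z)(L+z)) = 258×4.5×7.1/((4.5+12)(7.1+12)) = 26.156 kPa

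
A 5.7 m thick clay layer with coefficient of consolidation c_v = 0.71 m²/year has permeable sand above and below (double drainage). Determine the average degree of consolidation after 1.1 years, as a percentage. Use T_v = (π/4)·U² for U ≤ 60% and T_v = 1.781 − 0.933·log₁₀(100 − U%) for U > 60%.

Drainage path length: H_d = H/2 = 2.85 m (double drainage).
T_v = c_v·t/H_d² = 0.71×1.1/2.85² = 0.096153.
T_v = 0.096153 corresponds to the U ≤ 60% branch:
U = √(4T_v/π) = 0.3499

U ≈ 35 %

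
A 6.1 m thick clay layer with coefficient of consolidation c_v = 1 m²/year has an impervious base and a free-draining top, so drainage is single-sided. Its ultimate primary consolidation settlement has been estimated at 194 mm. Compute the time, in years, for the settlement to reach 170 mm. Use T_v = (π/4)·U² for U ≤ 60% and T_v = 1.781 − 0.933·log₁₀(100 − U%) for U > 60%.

t ≈ 28.3 years

Drainage path length: H_d = H = 6.1 m (single drainage).
U = S(t)/S_ult = 170/194 = 0.8763.
U > 60%: T_v = 1.781 − 0.933·log₁₀(100 − 87.629) = 0.76178.
t = T_v·H_d²/c_v = 0.76178×6.1²/1 = 28.35 years.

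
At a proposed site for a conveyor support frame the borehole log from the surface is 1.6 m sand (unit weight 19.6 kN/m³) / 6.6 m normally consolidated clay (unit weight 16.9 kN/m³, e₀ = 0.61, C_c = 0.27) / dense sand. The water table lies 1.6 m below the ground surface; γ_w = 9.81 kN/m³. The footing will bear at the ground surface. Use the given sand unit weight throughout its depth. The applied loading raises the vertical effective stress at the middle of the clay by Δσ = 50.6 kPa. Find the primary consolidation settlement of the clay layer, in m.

Mid-depth of clay below the ground surface: z = 1.6 + 6.6/2 = 4.9 m.
Total vertical stress at mid-clay: σ_v = 19.6×1.6 + 16.9×3.3 = 87.13 kPa.
Pore pressure: u = 9.81×(4.9 − 1.6) = 32.373 kPa.
Initial effective stress: σ'_0 = σ_v − u = 87.13 − 32.373 = 54.757 kPa.
Final effective stress: σ'_f = σ'_0 + Δσ = 54.757 + 50.6 = 105.36 kPa.
Normally consolidated clay, so the full stress increment lies on the virgin compression line:
S_c = C_c·H/(1+e₀)·log₁₀(σ'_f/σ'_0) = 0.27×6.6/(1+0.61)×log₁₀(105.36/54.757)
    = 1.1068 × 0.28424 = 0.3146 m

S_c ≈ 0.315 m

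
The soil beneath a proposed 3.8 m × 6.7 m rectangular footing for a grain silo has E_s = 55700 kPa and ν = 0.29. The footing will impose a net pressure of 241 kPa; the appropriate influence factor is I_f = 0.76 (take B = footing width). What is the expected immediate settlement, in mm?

Immediate (elastic) settlement: S_e = q·B·(1−ν²)/E_s · I_f.
S_e = 241 × 3.8 × (1 − 0.29²) / 55700 × 0.76
    = 241 × 3.8 × 0.9159 / 55700 × 0.76
    = 0.01144 m = 11.44 mm

S_e ≈ 11.4 mm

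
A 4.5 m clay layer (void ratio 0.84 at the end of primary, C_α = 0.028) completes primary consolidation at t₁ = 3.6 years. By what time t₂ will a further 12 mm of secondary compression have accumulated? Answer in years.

t₂ ≈ 5.39 years

S_s = C_α·H/(1+e_p)·log₁₀(t₂/t₁) ⇒ log₁₀(t₂/t₁) = S_s·(1+e_p)/(C_α·H).
log₁₀(t₂/t₁) = 0.012 × (1+0.84) / (0.028×4.5) = 0.1752
t₂ = t₁ × 10^0.1752 = 3.6 × 1.497 = 5.389 years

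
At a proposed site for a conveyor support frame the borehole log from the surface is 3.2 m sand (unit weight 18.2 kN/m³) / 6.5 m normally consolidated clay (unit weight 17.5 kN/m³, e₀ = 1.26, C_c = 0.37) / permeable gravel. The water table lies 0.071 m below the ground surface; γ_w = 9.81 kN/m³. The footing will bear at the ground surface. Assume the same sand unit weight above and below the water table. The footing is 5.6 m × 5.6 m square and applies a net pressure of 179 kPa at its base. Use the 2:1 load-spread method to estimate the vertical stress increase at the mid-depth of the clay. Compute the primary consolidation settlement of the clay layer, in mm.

Mid-depth of clay below the ground surface: z = 3.2 + 6.5/2 = 6.45 m.
Total vertical stress at mid-clay: σ_v = 18.2×3.2 + 17.5×3.25 = 115.12 kPa.
Pore pressure: u = 9.81×(6.45 − 0.071) = 62.578 kPa.
Initial effective stress: σ'_0 = σ_v − u = 115.12 − 62.578 = 52.542 kPa.
Stress increase at mid-clay by the 2:1 spreading method:
Δσ = qBL/((B+z)(L+z)) = 179×5.6×5.6/((5.6+6.45)(5.6+6.45)) = 38.659 kPa
Final effective stress: σ'_f = σ'_0 + Δσ = 52.542 + 38.659 = 91.201 kPa.
Normally consolidated clay, so the full stress increment lies on the virgin compression line:
S_c = C_c·H/(1+e₀)·log₁₀(σ'_f/σ'_0) = 0.37×6.5/(1+1.26)×log₁₀(91.201/52.542)
    = 1.0642 × 0.23949 = 0.2549 m

S_c ≈ 255 mm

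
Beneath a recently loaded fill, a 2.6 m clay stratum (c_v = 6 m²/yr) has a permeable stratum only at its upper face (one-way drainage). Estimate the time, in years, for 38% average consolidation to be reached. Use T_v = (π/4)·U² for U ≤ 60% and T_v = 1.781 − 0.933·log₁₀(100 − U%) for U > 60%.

Drainage path length: H_d = H = 2.6 m (single drainage).
U ≤ 60%: T_v = (π/4)·U² = (π/4)×0.38² = 0.11341.
t = T_v·H_d²/c_v = 0.11341×2.6²/6 = 0.1278 years.

t ≈ 0.128 years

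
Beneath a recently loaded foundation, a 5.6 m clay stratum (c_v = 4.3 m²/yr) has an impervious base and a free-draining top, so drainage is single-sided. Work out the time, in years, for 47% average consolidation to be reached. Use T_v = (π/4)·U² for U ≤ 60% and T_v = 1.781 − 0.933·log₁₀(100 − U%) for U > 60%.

Drainage path length: H_d = H = 5.6 m (single drainage).
U ≤ 60%: T_v = (π/4)·U² = (π/4)×0.47² = 0.17349.
t = T_v·H_d²/c_v = 0.17349×5.6²/4.3 = 1.265 years.

t ≈ 1.27 years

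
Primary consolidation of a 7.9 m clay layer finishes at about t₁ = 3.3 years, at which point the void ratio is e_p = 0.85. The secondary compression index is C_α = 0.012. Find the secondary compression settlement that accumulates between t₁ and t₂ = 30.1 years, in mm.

Secondary compression: S_s = C_α·H/(1+e_p)·log₁₀(t₂/t₁)
S_s = 0.012×7.9/(1+0.85)×log₁₀(30.1/3.3)
    = 0.05124 × 0.9601 = 0.0492 m

S_s ≈ 49.2 mm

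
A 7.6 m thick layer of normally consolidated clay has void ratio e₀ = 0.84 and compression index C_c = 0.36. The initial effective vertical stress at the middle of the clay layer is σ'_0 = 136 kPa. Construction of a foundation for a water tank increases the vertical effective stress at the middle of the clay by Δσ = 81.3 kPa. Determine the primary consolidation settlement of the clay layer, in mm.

Final effective stress: σ'_f = σ'_0 + Δσ = 136 + 81.3 = 217.3 kPa.
Normally consolidated clay, so the full stress increment lies on the virgin compression line:
S_c = C_c·H/(1+e₀)·log₁₀(σ'_f/σ'_0) = 0.36×7.6/(1+0.84)×log₁₀(217.3/136)
    = 1.487 × 0.20352 = 0.3026 m

S_c ≈ 303 mm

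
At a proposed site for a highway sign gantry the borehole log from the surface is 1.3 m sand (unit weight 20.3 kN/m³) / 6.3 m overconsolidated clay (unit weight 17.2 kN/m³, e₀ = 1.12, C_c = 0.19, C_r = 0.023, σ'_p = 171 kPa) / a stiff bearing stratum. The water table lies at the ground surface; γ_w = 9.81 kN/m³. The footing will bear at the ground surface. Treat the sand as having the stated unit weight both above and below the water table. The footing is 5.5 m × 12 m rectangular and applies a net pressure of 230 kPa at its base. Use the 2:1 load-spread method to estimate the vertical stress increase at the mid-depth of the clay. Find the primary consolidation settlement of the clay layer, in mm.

S_c ≈ 37.3 mm

Mid-depth of clay below the ground surface: z = 1.3 + 6.3/2 = 4.45 m.
Total vertical stress at mid-clay: σ_v = 20.3×1.3 + 17.2×3.15 = 80.57 kPa.
Pore pressure: u = 9.81×(4.45 − 0) = 43.655 kPa.
Initial effective stress: σ'_0 = σ_v − u = 80.57 − 43.655 = 36.915 kPa.
Stress increase at mid-clay by the 2:1 spreading method:
Δσ = qBL/((B+z)(L+z)) = 230×5.5×12/((5.5+4.45)(12+4.45)) = 92.743 kPa
Final effective stress: σ'_f = 36.915 + 92.743 = 129.66 kPa.
σ'_f = 129.66 ≤ σ'_p = 171 kPa, so the clay remains overconsolidated and only the recompression index applies:
S_c = C_r·H/(1+e₀)·log₁₀(σ'_f/σ'_0) = 0.023×6.3/2.12×log₁₀(129.66/36.915)
    = 0.068349 × 0.5456 = 0.03729 m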